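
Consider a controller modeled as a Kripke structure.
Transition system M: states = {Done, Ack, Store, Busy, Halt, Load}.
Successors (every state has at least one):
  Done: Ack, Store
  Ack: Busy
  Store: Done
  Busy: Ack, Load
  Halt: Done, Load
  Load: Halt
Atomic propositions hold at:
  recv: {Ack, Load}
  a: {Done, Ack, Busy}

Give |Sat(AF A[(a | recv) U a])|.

Sat(a | recv) = {Done, Ack, Busy, Load}
A[(a | recv) U a]: least fixpoint, start Z0 = Sat(a) = {Done, Ack, Busy}, add states in Sat(a | recv) with every successor in Z. Already a fixed point.
Sat(A[(a | recv) U a]) = {Done, Ack, Busy}
AF A[(a | recv) U a]: least fixpoint, start Z0 = {Done, Ack, Busy}, add states with every successor in Z. Z1 = {Done, Ack, Store, Busy}; fixed.
Sat(AF A[(a | recv) U a]) = {Done, Ack, Store, Busy}
|Sat(AF A[(a | recv) U a])| = |{Done, Ack, Store, Busy}| = 4.

4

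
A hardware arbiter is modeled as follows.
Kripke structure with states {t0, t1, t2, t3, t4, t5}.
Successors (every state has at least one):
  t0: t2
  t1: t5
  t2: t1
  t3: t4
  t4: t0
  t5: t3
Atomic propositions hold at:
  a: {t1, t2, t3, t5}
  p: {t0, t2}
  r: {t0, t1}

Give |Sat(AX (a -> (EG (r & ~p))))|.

Sat(~p) = {t1, t3, t4, t5}
Sat(r & ~p) = {t1}
EG (r & ~p): greatest fixpoint, start Z0 = {t1}, keep only states in Sat with some successor in Z. Z1 = ∅; fixed.
Sat(EG (r & ~p)) = ∅
Sat(a -> (EG (r & ~p))) = {t0, t4}
Sat(AX (a -> (EG (r & ~p)))) = {s : every successor in {t0, t4}} = {t3, t4}
|Sat(AX (a -> (EG (r & ~p))))| = |{t3, t4}| = 2.

2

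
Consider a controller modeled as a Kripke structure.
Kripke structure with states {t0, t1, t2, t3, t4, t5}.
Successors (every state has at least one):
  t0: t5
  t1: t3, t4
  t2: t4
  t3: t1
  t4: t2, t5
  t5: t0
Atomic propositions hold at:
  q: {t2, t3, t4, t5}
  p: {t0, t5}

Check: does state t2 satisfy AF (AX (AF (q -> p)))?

Sat(q -> p) = {t0, t1, t5}
AF (q -> p): least fixpoint, start Z0 = {t0, t1, t5}, add states with every successor in Z. Z1 = {t0, t1, t3, t5}; fixed.
Sat(AF (q -> p)) = {t0, t1, t3, t5}
Sat(AX (AF (q -> p))) = {s : every successor in {t0, t1, t3, t5}} = {t0, t3, t5}
AF (AX (AF (q -> p))): least fixpoint, start Z0 = {t0, t3, t5}, add states with every successor in Z. Already a fixed point.
Sat(AF (AX (AF (q -> p)))) = {t0, t3, t5}
t2 ∉ Sat(AF (AX (AF (q -> p)))) = {t0, t3, t5}, so the formula does not hold at t2.

No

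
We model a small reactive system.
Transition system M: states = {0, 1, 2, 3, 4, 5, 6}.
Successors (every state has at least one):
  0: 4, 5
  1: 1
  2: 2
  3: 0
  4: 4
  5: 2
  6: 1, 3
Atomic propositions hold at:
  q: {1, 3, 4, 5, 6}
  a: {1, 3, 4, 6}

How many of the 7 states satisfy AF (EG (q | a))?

Sat(q | a) = {1, 3, 4, 5, 6}
EG (q | a): greatest fixpoint, start Z0 = {1, 3, 4, 5, 6}, keep only states in Sat with some successor in Z. Z1 = {1, 4, 6}; fixed.
Sat(EG (q | a)) = {1, 4, 6}
AF (EG (q | a)): least fixpoint, start Z0 = {1, 4, 6}, add states with every successor in Z. Already a fixed point.
Sat(AF (EG (q | a))) = {1, 4, 6}
|Sat(AF (EG (q | a)))| = |{1, 4, 6}| = 3.

3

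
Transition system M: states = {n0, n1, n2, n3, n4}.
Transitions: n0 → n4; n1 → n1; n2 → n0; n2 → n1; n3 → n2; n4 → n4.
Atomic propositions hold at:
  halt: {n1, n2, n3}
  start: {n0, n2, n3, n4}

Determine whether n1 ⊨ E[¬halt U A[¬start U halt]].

Sat(¬halt) = {n0, n4}
Sat(¬start) = {n1}
A[¬start U halt]: least fixpoint, start Z0 = Sat(halt) = {n1, n2, n3}, add states in Sat(¬start) with every successor in Z. Already a fixed point.
Sat(A[¬start U halt]) = {n1, n2, n3}
E[¬halt U A[¬start U halt]]: least fixpoint, start Z0 = Sat(A[¬start U halt]) = {n1, n2, n3}, add states in Sat(¬halt) with some successor in Z. Already a fixed point.
Sat(E[¬halt U A[¬start U halt]]) = {n1, n2, n3}
n1 ∈ Sat(E[¬halt U A[¬start U halt]]) = {n1, n2, n3}, so the formula holds at n1.

Yes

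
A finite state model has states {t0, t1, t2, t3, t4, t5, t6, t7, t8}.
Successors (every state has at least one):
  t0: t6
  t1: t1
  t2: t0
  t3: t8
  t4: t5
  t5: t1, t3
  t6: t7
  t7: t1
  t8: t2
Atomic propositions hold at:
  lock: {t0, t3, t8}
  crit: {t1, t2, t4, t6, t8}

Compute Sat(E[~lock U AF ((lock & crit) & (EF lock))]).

{t3, t4, t5, t8}

Sat(~lock) = {t1, t2, t4, t5, t6, t7}
Sat(lock & crit) = {t8}
EF lock: least fixpoint, start Z0 = {t0, t3, t8}, add states with some successor in Z. Z1 = {t0, t2, t3, t5, t8}; Z2 = {t0, t2, t3, t4, t5, t8}; fixed.
Sat(EF lock) = {t0, t2, t3, t4, t5, t8}
Sat((lock & crit) & (EF lock)) = {t8}
AF ((lock & crit) & (EF lock)): least fixpoint, start Z0 = {t8}, add states with every successor in Z. Z1 = {t3, t8}; fixed.
Sat(AF ((lock & crit) & (EF lock))) = {t3, t8}
E[~lock U AF ((lock & crit) & (EF lock))]: least fixpoint, start Z0 = Sat(AF ((lock & crit) & (EF lock))) = {t3, t8}, add states in Sat(~lock) with some successor in Z. Z1 = {t3, t5, t8}; Z2 = {t3, t4, t5, t8}; fixed.
Sat(E[~lock U AF ((lock & crit) & (EF lock))]) = {t3, t4, t5, t8}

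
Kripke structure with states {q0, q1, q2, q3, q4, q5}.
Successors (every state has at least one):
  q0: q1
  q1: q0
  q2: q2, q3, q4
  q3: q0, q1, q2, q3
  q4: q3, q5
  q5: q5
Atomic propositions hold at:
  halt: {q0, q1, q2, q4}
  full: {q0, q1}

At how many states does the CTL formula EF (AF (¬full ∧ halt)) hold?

Sat(¬full) = {q2, q3, q4, q5}
Sat(¬full ∧ halt) = {q2, q4}
AF (¬full ∧ halt): least fixpoint, start Z0 = {q2, q4}, add states with every successor in Z. Already a fixed point.
Sat(AF (¬full ∧ halt)) = {q2, q4}
EF (AF (¬full ∧ halt)): least fixpoint, start Z0 = {q2, q4}, add states with some successor in Z. Z1 = {q2, q3, q4}; fixed.
Sat(EF (AF (¬full ∧ halt))) = {q2, q3, q4}
|Sat(EF (AF (¬full ∧ halt)))| = |{q2, q3, q4}| = 3.

3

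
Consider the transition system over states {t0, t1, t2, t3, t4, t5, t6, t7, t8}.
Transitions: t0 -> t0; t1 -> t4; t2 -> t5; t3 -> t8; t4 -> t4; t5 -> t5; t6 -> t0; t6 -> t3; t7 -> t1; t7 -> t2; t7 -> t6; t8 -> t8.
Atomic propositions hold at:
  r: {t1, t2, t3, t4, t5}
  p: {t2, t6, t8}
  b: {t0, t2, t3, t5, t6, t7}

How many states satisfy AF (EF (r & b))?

Sat(r & b) = {t2, t3, t5}
EF (r & b): least fixpoint, start Z0 = {t2, t3, t5}, add states with some successor in Z. Z1 = {t2, t3, t5, t6, t7}; fixed.
Sat(EF (r & b)) = {t2, t3, t5, t6, t7}
AF (EF (r & b)): least fixpoint, start Z0 = {t2, t3, t5, t6, t7}, add states with every successor in Z. Already a fixed point.
Sat(AF (EF (r & b))) = {t2, t3, t5, t6, t7}
|Sat(AF (EF (r & b)))| = |{t2, t3, t5, t6, t7}| = 5.

5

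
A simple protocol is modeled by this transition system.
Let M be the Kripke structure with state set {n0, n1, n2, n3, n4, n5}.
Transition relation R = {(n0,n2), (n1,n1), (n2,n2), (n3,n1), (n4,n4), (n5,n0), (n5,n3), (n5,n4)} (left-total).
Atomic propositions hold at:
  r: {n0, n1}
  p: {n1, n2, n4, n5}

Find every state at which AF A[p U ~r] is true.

Sat(~r) = {n2, n3, n4, n5}
A[p U ~r]: least fixpoint, start Z0 = Sat(~r) = {n2, n3, n4, n5}, add states in Sat(p) with every successor in Z. Already a fixed point.
Sat(A[p U ~r]) = {n2, n3, n4, n5}
AF A[p U ~r]: least fixpoint, start Z0 = {n2, n3, n4, n5}, add states with every successor in Z. Z1 = {n0, n2, n3, n4, n5}; fixed.
Sat(AF A[p U ~r]) = {n0, n2, n3, n4, n5}

{n0, n2, n3, n4, n5}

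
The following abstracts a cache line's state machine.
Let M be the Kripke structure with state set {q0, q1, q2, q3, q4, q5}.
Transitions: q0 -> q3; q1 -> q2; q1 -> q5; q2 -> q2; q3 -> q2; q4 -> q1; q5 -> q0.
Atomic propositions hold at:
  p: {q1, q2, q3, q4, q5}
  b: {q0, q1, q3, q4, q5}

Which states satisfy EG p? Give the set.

{q1, q2, q3, q4}

EG p: greatest fixpoint, start Z0 = {q1, q2, q3, q4, q5}, keep only states in Sat with some successor in Z. Z1 = {q1, q2, q3, q4}; fixed.
Sat(EG p) = {q1, q2, q3, q4}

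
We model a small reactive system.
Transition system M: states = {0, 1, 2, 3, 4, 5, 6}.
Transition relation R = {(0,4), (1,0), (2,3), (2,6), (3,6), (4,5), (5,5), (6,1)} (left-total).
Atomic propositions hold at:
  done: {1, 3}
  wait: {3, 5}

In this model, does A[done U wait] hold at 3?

A[done U wait]: least fixpoint, start Z0 = Sat(wait) = {3, 5}, add states in Sat(done) with every successor in Z. Already a fixed point.
Sat(A[done U wait]) = {3, 5}
3 ∈ Sat(A[done U wait]) = {3, 5}, so the formula holds at 3.

Yes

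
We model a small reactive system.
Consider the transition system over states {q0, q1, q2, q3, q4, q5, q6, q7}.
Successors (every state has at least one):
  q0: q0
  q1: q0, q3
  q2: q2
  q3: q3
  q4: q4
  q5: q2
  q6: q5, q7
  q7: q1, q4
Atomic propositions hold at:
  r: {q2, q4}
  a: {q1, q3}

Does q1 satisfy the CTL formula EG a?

EG a: greatest fixpoint, start Z0 = {q1, q3}, keep only states in Sat with some successor in Z. Already a fixed point.
Sat(EG a) = {q1, q3}
q1 ∈ Sat(EG a) = {q1, q3}, so the formula holds at q1.

Yes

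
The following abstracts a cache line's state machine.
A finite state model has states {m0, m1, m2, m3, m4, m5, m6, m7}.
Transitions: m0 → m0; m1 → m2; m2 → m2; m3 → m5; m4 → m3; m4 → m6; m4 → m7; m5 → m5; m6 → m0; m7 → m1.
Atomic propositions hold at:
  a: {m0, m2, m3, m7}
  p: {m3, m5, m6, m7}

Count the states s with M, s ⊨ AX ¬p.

5

Sat(¬p) = {m0, m1, m2, m4}
Sat(AX ¬p) = {s : every successor in {m0, m1, m2, m4}} = {m0, m1, m2, m6, m7}
|Sat(AX ¬p)| = |{m0, m1, m2, m6, m7}| = 5.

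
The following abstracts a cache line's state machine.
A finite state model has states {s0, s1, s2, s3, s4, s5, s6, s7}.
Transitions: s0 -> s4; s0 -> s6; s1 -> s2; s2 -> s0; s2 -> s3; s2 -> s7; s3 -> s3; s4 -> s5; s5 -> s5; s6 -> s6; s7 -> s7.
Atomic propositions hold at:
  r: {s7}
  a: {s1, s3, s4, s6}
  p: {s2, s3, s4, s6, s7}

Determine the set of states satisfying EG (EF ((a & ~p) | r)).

Sat(~p) = {s0, s1, s5}
Sat(a & ~p) = {s1}
Sat((a & ~p) | r) = {s1, s7}
EF ((a & ~p) | r): least fixpoint, start Z0 = {s1, s7}, add states with some successor in Z. Z1 = {s1, s2, s7}; fixed.
Sat(EF ((a & ~p) | r)) = {s1, s2, s7}
EG (EF ((a & ~p) | r)): greatest fixpoint, start Z0 = {s1, s2, s7}, keep only states in Sat with some successor in Z. Already a fixed point.
Sat(EG (EF ((a & ~p) | r))) = {s1, s2, s7}

{s1, s2, s7}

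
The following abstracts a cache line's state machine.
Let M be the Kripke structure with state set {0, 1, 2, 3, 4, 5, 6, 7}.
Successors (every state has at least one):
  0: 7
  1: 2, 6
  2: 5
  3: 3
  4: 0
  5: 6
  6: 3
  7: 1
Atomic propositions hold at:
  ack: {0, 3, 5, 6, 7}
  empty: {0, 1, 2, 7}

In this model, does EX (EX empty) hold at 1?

Sat(EX empty) = {s : some successor in {0, 1, 2, 7}} = {0, 1, 4, 7}
Sat(EX (EX empty)) = {s : some successor in {0, 1, 4, 7}} = {0, 4, 7}
1 ∉ Sat(EX (EX empty)) = {0, 4, 7}, so the formula does not hold at 1.

No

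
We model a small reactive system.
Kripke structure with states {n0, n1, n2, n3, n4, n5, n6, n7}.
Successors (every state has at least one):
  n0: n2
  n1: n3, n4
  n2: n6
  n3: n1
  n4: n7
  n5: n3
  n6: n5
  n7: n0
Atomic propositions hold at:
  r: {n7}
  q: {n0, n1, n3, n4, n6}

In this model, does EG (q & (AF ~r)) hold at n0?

No

Sat(~r) = {n0, n1, n2, n3, n4, n5, n6}
AF ~r: least fixpoint, start Z0 = {n0, n1, n2, n3, n4, n5, n6}, add states with every successor in Z. Z1 = {n0, n1, n2, n3, n4, n5, n6, n7}; fixed.
Sat(AF ~r) = {n0, n1, n2, n3, n4, n5, n6, n7}
Sat(q & (AF ~r)) = {n0, n1, n3, n4, n6}
EG (q & (AF ~r)): greatest fixpoint, start Z0 = {n0, n1, n3, n4, n6}, keep only states in Sat with some successor in Z. Z1 = {n1, n3}; fixed.
Sat(EG (q & (AF ~r))) = {n1, n3}
n0 ∉ Sat(EG (q & (AF ~r))) = {n1, n3}, so the formula does not hold at n0.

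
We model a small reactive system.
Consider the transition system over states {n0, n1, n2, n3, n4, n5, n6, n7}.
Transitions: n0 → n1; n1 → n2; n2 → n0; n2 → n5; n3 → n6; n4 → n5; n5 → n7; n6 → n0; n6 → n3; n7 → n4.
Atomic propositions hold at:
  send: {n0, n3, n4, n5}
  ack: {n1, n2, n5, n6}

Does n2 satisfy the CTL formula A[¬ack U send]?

Sat(¬ack) = {n0, n3, n4, n7}
A[¬ack U send]: least fixpoint, start Z0 = Sat(send) = {n0, n3, n4, n5}, add states in Sat(¬ack) with every successor in Z. Z1 = {n0, n3, n4, n5, n7}; fixed.
Sat(A[¬ack U send]) = {n0, n3, n4, n5, n7}
n2 ∉ Sat(A[¬ack U send]) = {n0, n3, n4, n5, n7}, so the formula does not hold at n2.

No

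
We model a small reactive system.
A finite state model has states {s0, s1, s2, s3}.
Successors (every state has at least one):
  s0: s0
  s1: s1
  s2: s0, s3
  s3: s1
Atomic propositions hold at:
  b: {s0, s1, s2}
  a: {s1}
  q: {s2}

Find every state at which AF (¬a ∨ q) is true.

{s0, s2, s3}

Sat(¬a) = {s0, s2, s3}
Sat(¬a ∨ q) = {s0, s2, s3}
AF (¬a ∨ q): least fixpoint, start Z0 = {s0, s2, s3}, add states with every successor in Z. Already a fixed point.
Sat(AF (¬a ∨ q)) = {s0, s2, s3}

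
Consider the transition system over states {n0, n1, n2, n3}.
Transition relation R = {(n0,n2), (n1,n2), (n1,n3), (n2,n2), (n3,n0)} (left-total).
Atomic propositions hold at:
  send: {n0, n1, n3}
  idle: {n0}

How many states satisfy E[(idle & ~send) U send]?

Sat(~send) = {n2}
Sat(idle & ~send) = ∅
E[(idle & ~send) U send]: least fixpoint, start Z0 = Sat(send) = {n0, n1, n3}, add states in Sat(idle & ~send) with some successor in Z. Already a fixed point.
Sat(E[(idle & ~send) U send]) = {n0, n1, n3}
|Sat(E[(idle & ~send) U send])| = |{n0, n1, n3}| = 3.

3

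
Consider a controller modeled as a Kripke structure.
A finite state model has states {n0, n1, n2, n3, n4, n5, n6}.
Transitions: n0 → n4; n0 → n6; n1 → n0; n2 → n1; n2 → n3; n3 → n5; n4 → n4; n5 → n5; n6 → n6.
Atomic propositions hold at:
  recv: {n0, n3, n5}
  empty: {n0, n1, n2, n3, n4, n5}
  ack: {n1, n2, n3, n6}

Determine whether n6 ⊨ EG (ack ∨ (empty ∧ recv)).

Yes

Sat(empty ∧ recv) = {n0, n3, n5}
Sat(ack ∨ (empty ∧ recv)) = {n0, n1, n2, n3, n5, n6}
EG (ack ∨ (empty ∧ recv)): greatest fixpoint, start Z0 = {n0, n1, n2, n3, n5, n6}, keep only states in Sat with some successor in Z. Already a fixed point.
Sat(EG (ack ∨ (empty ∧ recv))) = {n0, n1, n2, n3, n5, n6}
n6 ∈ Sat(EG (ack ∨ (empty ∧ recv))) = {n0, n1, n2, n3, n5, n6}, so the formula holds at n6.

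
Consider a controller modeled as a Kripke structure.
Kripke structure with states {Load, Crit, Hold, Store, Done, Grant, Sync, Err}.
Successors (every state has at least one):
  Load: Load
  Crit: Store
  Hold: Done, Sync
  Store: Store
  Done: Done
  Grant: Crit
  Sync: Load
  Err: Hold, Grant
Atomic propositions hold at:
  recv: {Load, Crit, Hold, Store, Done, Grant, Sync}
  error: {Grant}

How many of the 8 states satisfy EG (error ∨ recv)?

7

Sat(error ∨ recv) = {Load, Crit, Hold, Store, Done, Grant, Sync}
EG (error ∨ recv): greatest fixpoint, start Z0 = {Load, Crit, Hold, Store, Done, Grant, Sync}, keep only states in Sat with some successor in Z. Already a fixed point.
Sat(EG (error ∨ recv)) = {Load, Crit, Hold, Store, Done, Grant, Sync}
|Sat(EG (error ∨ recv))| = |{Load, Crit, Hold, Store, Done, Grant, Sync}| = 7.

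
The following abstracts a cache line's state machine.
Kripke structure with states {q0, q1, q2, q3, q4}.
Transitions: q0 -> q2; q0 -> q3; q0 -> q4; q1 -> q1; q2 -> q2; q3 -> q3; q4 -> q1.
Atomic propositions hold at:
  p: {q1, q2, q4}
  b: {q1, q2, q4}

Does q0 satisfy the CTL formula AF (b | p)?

Sat(b | p) = {q1, q2, q4}
AF (b | p): least fixpoint, start Z0 = {q1, q2, q4}, add states with every successor in Z. Already a fixed point.
Sat(AF (b | p)) = {q1, q2, q4}
q0 ∉ Sat(AF (b | p)) = {q1, q2, q4}, so the formula does not hold at q0.

No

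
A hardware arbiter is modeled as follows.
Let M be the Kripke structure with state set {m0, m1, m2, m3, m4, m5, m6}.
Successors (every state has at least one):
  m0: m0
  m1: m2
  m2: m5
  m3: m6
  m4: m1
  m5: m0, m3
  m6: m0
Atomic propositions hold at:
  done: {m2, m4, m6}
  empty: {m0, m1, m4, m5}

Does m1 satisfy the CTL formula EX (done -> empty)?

No

Sat(done -> empty) = {m0, m1, m3, m4, m5}
Sat(EX (done -> empty)) = {s : some successor in {m0, m1, m3, m4, m5}} = {m0, m2, m4, m5, m6}
m1 ∉ Sat(EX (done -> empty)) = {m0, m2, m4, m5, m6}, so the formula does not hold at m1.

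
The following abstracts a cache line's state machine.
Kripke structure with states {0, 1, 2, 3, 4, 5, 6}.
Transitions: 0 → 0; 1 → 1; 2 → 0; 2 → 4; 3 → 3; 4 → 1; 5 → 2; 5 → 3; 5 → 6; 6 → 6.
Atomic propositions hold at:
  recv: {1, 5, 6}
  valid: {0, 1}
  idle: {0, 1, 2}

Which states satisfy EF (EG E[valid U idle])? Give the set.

E[valid U idle]: least fixpoint, start Z0 = Sat(idle) = {0, 1, 2}, add states in Sat(valid) with some successor in Z. Already a fixed point.
Sat(E[valid U idle]) = {0, 1, 2}
EG E[valid U idle]: greatest fixpoint, start Z0 = {0, 1, 2}, keep only states in Sat with some successor in Z. Already a fixed point.
Sat(EG E[valid U idle]) = {0, 1, 2}
EF (EG E[valid U idle]): least fixpoint, start Z0 = {0, 1, 2}, add states with some successor in Z. Z1 = {0, 1, 2, 4, 5}; fixed.
Sat(EF (EG E[valid U idle])) = {0, 1, 2, 4, 5}

{0, 1, 2, 4, 5}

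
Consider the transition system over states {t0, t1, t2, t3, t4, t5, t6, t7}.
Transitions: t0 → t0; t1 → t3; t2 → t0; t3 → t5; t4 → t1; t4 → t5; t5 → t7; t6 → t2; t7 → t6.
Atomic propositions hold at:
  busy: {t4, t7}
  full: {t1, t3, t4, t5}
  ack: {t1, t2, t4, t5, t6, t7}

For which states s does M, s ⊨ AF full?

{t1, t3, t4, t5}

AF full: least fixpoint, start Z0 = {t1, t3, t4, t5}, add states with every successor in Z. Already a fixed point.
Sat(AF full) = {t1, t3, t4, t5}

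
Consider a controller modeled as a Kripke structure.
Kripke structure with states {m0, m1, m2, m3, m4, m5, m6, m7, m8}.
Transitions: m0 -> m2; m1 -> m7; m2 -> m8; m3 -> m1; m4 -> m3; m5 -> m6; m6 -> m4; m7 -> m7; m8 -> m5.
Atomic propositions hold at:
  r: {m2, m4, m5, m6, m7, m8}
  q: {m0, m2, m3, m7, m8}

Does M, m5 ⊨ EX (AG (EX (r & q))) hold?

No

Sat(r & q) = {m2, m7, m8}
Sat(EX (r & q)) = {s : some successor in {m2, m7, m8}} = {m0, m1, m2, m7}
AG (EX (r & q)): greatest fixpoint, start Z0 = {m0, m1, m2, m7}, keep only states in Sat with every successor in Z. Z1 = {m0, m1, m7}; Z2 = {m1, m7}; fixed.
Sat(AG (EX (r & q))) = {m1, m7}
Sat(EX (AG (EX (r & q)))) = {s : some successor in {m1, m7}} = {m1, m3, m7}
m5 ∉ Sat(EX (AG (EX (r & q)))) = {m1, m3, m7}, so the formula does not hold at m5.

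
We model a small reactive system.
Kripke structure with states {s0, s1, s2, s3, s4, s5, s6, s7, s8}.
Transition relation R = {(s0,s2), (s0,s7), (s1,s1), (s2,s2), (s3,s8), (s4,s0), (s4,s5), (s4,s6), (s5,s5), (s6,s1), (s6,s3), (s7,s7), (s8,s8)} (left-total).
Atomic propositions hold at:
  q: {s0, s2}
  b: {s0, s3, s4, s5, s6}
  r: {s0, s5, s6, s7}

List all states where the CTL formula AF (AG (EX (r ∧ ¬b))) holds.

Sat(¬b) = {s1, s2, s7, s8}
Sat(r ∧ ¬b) = {s7}
Sat(EX (r ∧ ¬b)) = {s : some successor in {s7}} = {s0, s7}
AG (EX (r ∧ ¬b)): greatest fixpoint, start Z0 = {s0, s7}, keep only states in Sat with every successor in Z. Z1 = {s7}; fixed.
Sat(AG (EX (r ∧ ¬b))) = {s7}
AF (AG (EX (r ∧ ¬b))): least fixpoint, start Z0 = {s7}, add states with every successor in Z. Already a fixed point.
Sat(AF (AG (EX (r ∧ ¬b)))) = {s7}

{s7}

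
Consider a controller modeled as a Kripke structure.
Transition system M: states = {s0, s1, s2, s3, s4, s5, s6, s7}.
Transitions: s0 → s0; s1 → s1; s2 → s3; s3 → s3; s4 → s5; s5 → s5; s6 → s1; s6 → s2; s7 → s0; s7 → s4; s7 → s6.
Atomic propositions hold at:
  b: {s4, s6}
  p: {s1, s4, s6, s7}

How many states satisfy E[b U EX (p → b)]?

7

Sat(p → b) = {s0, s2, s3, s4, s5, s6}
Sat(EX (p → b)) = {s : some successor in {s0, s2, s3, s4, s5, s6}} = {s0, s2, s3, s4, s5, s6, s7}
E[b U EX (p → b)]: least fixpoint, start Z0 = Sat(EX (p → b)) = {s0, s2, s3, s4, s5, s6, s7}, add states in Sat(b) with some successor in Z. Already a fixed point.
Sat(E[b U EX (p → b)]) = {s0, s2, s3, s4, s5, s6, s7}
|Sat(E[b U EX (p → b)])| = |{s0, s2, s3, s4, s5, s6, s7}| = 7.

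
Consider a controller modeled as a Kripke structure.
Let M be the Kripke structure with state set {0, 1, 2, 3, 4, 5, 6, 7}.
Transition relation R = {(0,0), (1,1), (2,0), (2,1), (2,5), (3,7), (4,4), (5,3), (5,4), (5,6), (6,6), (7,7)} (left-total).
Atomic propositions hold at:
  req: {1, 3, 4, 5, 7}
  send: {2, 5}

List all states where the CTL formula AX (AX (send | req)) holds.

{1, 3, 4, 7}

Sat(send | req) = {1, 2, 3, 4, 5, 7}
Sat(AX (send | req)) = {s : every successor in {1, 2, 3, 4, 5, 7}} = {1, 3, 4, 7}
Sat(AX (AX (send | req))) = {s : every successor in {1, 3, 4, 7}} = {1, 3, 4, 7}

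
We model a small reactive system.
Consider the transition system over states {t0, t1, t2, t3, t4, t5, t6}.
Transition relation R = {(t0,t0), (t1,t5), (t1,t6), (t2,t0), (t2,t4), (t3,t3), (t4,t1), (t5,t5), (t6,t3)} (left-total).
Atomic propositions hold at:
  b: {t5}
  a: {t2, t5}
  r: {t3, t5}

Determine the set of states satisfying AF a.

{t2, t5}

AF a: least fixpoint, start Z0 = {t2, t5}, add states with every successor in Z. Already a fixed point.
Sat(AF a) = {t2, t5}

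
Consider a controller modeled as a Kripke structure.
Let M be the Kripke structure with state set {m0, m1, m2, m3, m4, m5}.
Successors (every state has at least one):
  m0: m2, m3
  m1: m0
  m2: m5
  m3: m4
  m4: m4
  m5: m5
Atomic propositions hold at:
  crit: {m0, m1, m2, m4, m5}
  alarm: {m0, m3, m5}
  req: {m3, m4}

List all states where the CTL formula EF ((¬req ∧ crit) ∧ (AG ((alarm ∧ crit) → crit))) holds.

Sat(¬req) = {m0, m1, m2, m5}
Sat(¬req ∧ crit) = {m0, m1, m2, m5}
Sat(alarm ∧ crit) = {m0, m5}
Sat((alarm ∧ crit) → crit) = {m0, m1, m2, m3, m4, m5}
AG ((alarm ∧ crit) → crit): greatest fixpoint, start Z0 = {m0, m1, m2, m3, m4, m5}, keep only states in Sat with every successor in Z. Already a fixed point.
Sat(AG ((alarm ∧ crit) → crit)) = {m0, m1, m2, m3, m4, m5}
Sat((¬req ∧ crit) ∧ (AG ((alarm ∧ crit) → crit))) = {m0, m1, m2, m5}
EF ((¬req ∧ crit) ∧ (AG ((alarm ∧ crit) → crit))): least fixpoint, start Z0 = {m0, m1, m2, m5}, add states with some successor in Z. Already a fixed point.
Sat(EF ((¬req ∧ crit) ∧ (AG ((alarm ∧ crit) → crit)))) = {m0, m1, m2, m5}

{m0, m1, m2, m5}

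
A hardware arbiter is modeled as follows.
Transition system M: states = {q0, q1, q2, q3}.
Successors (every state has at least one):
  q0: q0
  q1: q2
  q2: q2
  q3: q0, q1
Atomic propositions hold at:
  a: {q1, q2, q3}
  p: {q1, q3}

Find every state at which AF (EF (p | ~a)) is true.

{q0, q1, q3}

Sat(~a) = {q0}
Sat(p | ~a) = {q0, q1, q3}
EF (p | ~a): least fixpoint, start Z0 = {q0, q1, q3}, add states with some successor in Z. Already a fixed point.
Sat(EF (p | ~a)) = {q0, q1, q3}
AF (EF (p | ~a)): least fixpoint, start Z0 = {q0, q1, q3}, add states with every successor in Z. Already a fixed point.
Sat(AF (EF (p | ~a))) = {q0, q1, q3}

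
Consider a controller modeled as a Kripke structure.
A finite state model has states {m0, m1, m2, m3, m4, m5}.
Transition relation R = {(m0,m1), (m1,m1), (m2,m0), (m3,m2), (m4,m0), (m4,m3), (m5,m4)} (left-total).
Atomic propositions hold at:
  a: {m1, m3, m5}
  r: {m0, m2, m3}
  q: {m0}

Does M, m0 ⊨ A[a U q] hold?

Yes

A[a U q]: least fixpoint, start Z0 = Sat(q) = {m0}, add states in Sat(a) with every successor in Z. Already a fixed point.
Sat(A[a U q]) = {m0}
m0 ∈ Sat(A[a U q]) = {m0}, so the formula holds at m0.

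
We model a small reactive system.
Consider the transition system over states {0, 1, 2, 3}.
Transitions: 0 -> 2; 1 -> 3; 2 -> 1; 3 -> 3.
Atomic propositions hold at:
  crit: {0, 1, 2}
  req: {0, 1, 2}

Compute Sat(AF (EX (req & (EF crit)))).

{0, 2}

EF crit: least fixpoint, start Z0 = {0, 1, 2}, add states with some successor in Z. Already a fixed point.
Sat(EF crit) = {0, 1, 2}
Sat(req & (EF crit)) = {0, 1, 2}
Sat(EX (req & (EF crit))) = {s : some successor in {0, 1, 2}} = {0, 2}
AF (EX (req & (EF crit))): least fixpoint, start Z0 = {0, 2}, add states with every successor in Z. Already a fixed point.
Sat(AF (EX (req & (EF crit)))) = {0, 2}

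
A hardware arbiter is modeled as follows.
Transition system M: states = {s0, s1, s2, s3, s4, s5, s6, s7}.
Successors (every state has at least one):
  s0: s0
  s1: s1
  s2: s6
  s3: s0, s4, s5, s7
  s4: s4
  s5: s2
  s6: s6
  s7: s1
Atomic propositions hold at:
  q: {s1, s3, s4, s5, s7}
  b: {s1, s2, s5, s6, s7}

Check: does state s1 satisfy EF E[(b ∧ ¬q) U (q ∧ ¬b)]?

No

Sat(¬q) = {s0, s2, s6}
Sat(b ∧ ¬q) = {s2, s6}
Sat(¬b) = {s0, s3, s4}
Sat(q ∧ ¬b) = {s3, s4}
E[(b ∧ ¬q) U (q ∧ ¬b)]: least fixpoint, start Z0 = Sat((q ∧ ¬b)) = {s3, s4}, add states in Sat(b ∧ ¬q) with some successor in Z. Already a fixed point.
Sat(E[(b ∧ ¬q) U (q ∧ ¬b)]) = {s3, s4}
EF E[(b ∧ ¬q) U (q ∧ ¬b)]: least fixpoint, start Z0 = {s3, s4}, add states with some successor in Z. Already a fixed point.
Sat(EF E[(b ∧ ¬q) U (q ∧ ¬b)]) = {s3, s4}
s1 ∉ Sat(EF E[(b ∧ ¬q) U (q ∧ ¬b)]) = {s3, s4}, so the formula does not hold at s1.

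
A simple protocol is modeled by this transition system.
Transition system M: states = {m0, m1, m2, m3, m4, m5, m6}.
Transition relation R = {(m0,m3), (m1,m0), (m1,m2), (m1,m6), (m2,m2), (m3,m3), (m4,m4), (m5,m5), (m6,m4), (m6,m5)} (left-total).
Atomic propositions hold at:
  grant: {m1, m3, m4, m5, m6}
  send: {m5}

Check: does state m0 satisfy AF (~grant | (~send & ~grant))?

Sat(~grant) = {m0, m2}
Sat(~send) = {m0, m1, m2, m3, m4, m6}
Sat(~send & ~grant) = {m0, m2}
Sat(~grant | (~send & ~grant)) = {m0, m2}
AF (~grant | (~send & ~grant)): least fixpoint, start Z0 = {m0, m2}, add states with every successor in Z. Already a fixed point.
Sat(AF (~grant | (~send & ~grant))) = {m0, m2}
m0 ∈ Sat(AF (~grant | (~send & ~grant))) = {m0, m2}, so the formula holds at m0.

Yes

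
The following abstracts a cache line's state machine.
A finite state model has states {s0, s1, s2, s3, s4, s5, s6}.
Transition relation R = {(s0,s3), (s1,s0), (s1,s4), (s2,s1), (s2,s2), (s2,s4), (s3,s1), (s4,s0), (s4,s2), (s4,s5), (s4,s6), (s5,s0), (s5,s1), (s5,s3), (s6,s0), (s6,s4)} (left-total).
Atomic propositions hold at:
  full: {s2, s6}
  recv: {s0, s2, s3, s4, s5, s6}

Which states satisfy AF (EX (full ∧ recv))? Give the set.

Sat(full ∧ recv) = {s2, s6}
Sat(EX (full ∧ recv)) = {s : some successor in {s2, s6}} = {s2, s4}
AF (EX (full ∧ recv)): least fixpoint, start Z0 = {s2, s4}, add states with every successor in Z. Already a fixed point.
Sat(AF (EX (full ∧ recv))) = {s2, s4}

{s2, s4}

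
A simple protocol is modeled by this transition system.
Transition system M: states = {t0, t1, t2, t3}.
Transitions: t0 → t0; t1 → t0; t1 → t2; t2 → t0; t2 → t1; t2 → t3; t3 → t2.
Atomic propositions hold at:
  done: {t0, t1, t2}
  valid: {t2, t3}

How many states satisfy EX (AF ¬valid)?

3

Sat(¬valid) = {t0, t1}
AF ¬valid: least fixpoint, start Z0 = {t0, t1}, add states with every successor in Z. Already a fixed point.
Sat(AF ¬valid) = {t0, t1}
Sat(EX (AF ¬valid)) = {s : some successor in {t0, t1}} = {t0, t1, t2}
|Sat(EX (AF ¬valid))| = |{t0, t1, t2}| = 3.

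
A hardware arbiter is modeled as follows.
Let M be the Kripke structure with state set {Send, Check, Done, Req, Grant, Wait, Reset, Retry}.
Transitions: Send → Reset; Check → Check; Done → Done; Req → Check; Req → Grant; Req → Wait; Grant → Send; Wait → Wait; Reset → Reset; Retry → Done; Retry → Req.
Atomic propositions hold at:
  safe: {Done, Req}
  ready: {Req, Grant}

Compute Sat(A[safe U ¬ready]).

Sat(¬ready) = {Send, Check, Done, Wait, Reset, Retry}
A[safe U ¬ready]: least fixpoint, start Z0 = Sat(¬ready) = {Send, Check, Done, Wait, Reset, Retry}, add states in Sat(safe) with every successor in Z. Already a fixed point.
Sat(A[safe U ¬ready]) = {Send, Check, Done, Wait, Reset, Retry}

{Send, Check, Done, Wait, Reset, Retry}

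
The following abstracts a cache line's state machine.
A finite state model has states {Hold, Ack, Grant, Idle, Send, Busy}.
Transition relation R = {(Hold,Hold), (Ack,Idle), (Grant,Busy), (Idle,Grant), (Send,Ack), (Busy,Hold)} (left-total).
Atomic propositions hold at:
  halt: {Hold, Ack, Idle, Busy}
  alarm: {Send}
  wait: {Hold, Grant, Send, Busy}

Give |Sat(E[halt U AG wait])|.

AG wait: greatest fixpoint, start Z0 = {Hold, Grant, Send, Busy}, keep only states in Sat with every successor in Z. Z1 = {Hold, Grant, Busy}; fixed.
Sat(AG wait) = {Hold, Grant, Busy}
E[halt U AG wait]: least fixpoint, start Z0 = Sat(AG wait) = {Hold, Grant, Busy}, add states in Sat(halt) with some successor in Z. Z1 = {Hold, Grant, Idle, Busy}; Z2 = {Hold, Ack, Grant, Idle, Busy}; fixed.
Sat(E[halt U AG wait]) = {Hold, Ack, Grant, Idle, Busy}
|Sat(E[halt U AG wait])| = |{Hold, Ack, Grant, Idle, Busy}| = 5.

5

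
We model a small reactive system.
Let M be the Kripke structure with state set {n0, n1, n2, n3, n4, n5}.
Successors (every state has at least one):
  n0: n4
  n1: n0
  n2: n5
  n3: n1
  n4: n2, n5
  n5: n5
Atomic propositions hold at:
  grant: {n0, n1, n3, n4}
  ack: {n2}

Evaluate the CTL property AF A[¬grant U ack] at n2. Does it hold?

Sat(¬grant) = {n2, n5}
A[¬grant U ack]: least fixpoint, start Z0 = Sat(ack) = {n2}, add states in Sat(¬grant) with every successor in Z. Already a fixed point.
Sat(A[¬grant U ack]) = {n2}
AF A[¬grant U ack]: least fixpoint, start Z0 = {n2}, add states with every successor in Z. Already a fixed point.
Sat(AF A[¬grant U ack]) = {n2}
n2 ∈ Sat(AF A[¬grant U ack]) = {n2}, so the formula holds at n2.

Yes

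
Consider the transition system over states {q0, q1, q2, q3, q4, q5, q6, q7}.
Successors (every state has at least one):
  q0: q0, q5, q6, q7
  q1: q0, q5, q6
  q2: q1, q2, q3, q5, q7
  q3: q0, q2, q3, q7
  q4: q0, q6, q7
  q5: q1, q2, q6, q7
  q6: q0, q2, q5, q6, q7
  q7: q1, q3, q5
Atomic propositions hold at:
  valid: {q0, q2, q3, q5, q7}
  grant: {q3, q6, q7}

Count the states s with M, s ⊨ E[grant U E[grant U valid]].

E[grant U valid]: least fixpoint, start Z0 = Sat(valid) = {q0, q2, q3, q5, q7}, add states in Sat(grant) with some successor in Z. Z1 = {q0, q2, q3, q5, q6, q7}; fixed.
Sat(E[grant U valid]) = {q0, q2, q3, q5, q6, q7}
E[grant U E[grant U valid]]: least fixpoint, start Z0 = Sat(E[grant U valid]) = {q0, q2, q3, q5, q6, q7}, add states in Sat(grant) with some successor in Z. Already a fixed point.
Sat(E[grant U E[grant U valid]]) = {q0, q2, q3, q5, q6, q7}
|Sat(E[grant U E[grant U valid]])| = |{q0, q2, q3, q5, q6, q7}| = 6.

6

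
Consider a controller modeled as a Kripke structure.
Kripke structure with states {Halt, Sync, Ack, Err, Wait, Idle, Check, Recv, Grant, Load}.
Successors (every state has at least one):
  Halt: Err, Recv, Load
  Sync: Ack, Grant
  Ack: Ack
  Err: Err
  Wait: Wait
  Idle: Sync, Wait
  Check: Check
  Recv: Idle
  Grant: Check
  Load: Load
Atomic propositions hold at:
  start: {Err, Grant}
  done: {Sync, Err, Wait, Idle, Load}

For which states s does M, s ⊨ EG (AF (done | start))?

Sat(done | start) = {Sync, Err, Wait, Idle, Grant, Load}
AF (done | start): least fixpoint, start Z0 = {Sync, Err, Wait, Idle, Grant, Load}, add states with every successor in Z. Z1 = {Sync, Err, Wait, Idle, Recv, Grant, Load}; Z2 = {Halt, Sync, Err, Wait, Idle, Recv, Grant, Load}; fixed.
Sat(AF (done | start)) = {Halt, Sync, Err, Wait, Idle, Recv, Grant, Load}
EG (AF (done | start)): greatest fixpoint, start Z0 = {Halt, Sync, Err, Wait, Idle, Recv, Grant, Load}, keep only states in Sat with some successor in Z. Z1 = {Halt, Sync, Err, Wait, Idle, Recv, Load}; Z2 = {Halt, Err, Wait, Idle, Recv, Load}; fixed.
Sat(EG (AF (done | start))) = {Halt, Err, Wait, Idle, Recv, Load}

{Halt, Err, Wait, Idle, Recv, Load}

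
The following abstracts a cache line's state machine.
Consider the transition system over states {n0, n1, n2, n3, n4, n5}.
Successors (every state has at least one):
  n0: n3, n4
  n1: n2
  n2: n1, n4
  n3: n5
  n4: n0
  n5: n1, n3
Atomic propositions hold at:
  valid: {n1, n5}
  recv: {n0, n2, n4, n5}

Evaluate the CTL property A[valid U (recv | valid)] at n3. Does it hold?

Sat(recv | valid) = {n0, n1, n2, n4, n5}
A[valid U (recv | valid)]: least fixpoint, start Z0 = Sat((recv | valid)) = {n0, n1, n2, n4, n5}, add states in Sat(valid) with every successor in Z. Already a fixed point.
Sat(A[valid U (recv | valid)]) = {n0, n1, n2, n4, n5}
n3 ∉ Sat(A[valid U (recv | valid)]) = {n0, n1, n2, n4, n5}, so the formula does not hold at n3.

No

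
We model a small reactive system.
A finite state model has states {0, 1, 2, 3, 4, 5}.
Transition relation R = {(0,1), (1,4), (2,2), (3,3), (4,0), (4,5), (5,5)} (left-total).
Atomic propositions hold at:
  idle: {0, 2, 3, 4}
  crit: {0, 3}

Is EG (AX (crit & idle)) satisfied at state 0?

No

Sat(crit & idle) = {0, 3}
Sat(AX (crit & idle)) = {s : every successor in {0, 3}} = {3}
EG (AX (crit & idle)): greatest fixpoint, start Z0 = {3}, keep only states in Sat with some successor in Z. Already a fixed point.
Sat(EG (AX (crit & idle))) = {3}
0 ∉ Sat(EG (AX (crit & idle))) = {3}, so the formula does not hold at 0.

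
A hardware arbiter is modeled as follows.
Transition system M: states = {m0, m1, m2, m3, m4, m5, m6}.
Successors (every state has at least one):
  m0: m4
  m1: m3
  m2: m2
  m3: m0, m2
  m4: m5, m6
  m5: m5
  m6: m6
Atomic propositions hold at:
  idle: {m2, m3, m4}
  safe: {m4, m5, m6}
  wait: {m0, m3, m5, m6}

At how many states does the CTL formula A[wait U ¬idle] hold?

4

Sat(¬idle) = {m0, m1, m5, m6}
A[wait U ¬idle]: least fixpoint, start Z0 = Sat(¬idle) = {m0, m1, m5, m6}, add states in Sat(wait) with every successor in Z. Already a fixed point.
Sat(A[wait U ¬idle]) = {m0, m1, m5, m6}
|Sat(A[wait U ¬idle])| = |{m0, m1, m5, m6}| = 4.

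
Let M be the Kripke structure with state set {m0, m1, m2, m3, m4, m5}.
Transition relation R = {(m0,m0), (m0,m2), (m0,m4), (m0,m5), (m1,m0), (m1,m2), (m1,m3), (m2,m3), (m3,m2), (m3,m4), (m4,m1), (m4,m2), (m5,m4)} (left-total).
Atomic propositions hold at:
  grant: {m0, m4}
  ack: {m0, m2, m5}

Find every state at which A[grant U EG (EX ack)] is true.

Sat(EX ack) = {s : some successor in {m0, m2, m5}} = {m0, m1, m3, m4}
EG (EX ack): greatest fixpoint, start Z0 = {m0, m1, m3, m4}, keep only states in Sat with some successor in Z. Already a fixed point.
Sat(EG (EX ack)) = {m0, m1, m3, m4}
A[grant U EG (EX ack)]: least fixpoint, start Z0 = Sat(EG (EX ack)) = {m0, m1, m3, m4}, add states in Sat(grant) with every successor in Z. Already a fixed point.
Sat(A[grant U EG (EX ack)]) = {m0, m1, m3, m4}

{m0, m1, m3, m4}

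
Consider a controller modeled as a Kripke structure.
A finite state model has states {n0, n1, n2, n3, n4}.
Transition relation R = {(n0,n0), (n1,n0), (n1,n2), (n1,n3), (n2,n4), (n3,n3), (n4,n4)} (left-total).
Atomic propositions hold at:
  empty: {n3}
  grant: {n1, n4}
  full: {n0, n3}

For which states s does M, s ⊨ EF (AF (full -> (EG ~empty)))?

Sat(~empty) = {n0, n1, n2, n4}
EG ~empty: greatest fixpoint, start Z0 = {n0, n1, n2, n4}, keep only states in Sat with some successor in Z. Already a fixed point.
Sat(EG ~empty) = {n0, n1, n2, n4}
Sat(full -> (EG ~empty)) = {n0, n1, n2, n4}
AF (full -> (EG ~empty)): least fixpoint, start Z0 = {n0, n1, n2, n4}, add states with every successor in Z. Already a fixed point.
Sat(AF (full -> (EG ~empty))) = {n0, n1, n2, n4}
EF (AF (full -> (EG ~empty))): least fixpoint, start Z0 = {n0, n1, n2, n4}, add states with some successor in Z. Already a fixed point.
Sat(EF (AF (full -> (EG ~empty)))) = {n0, n1, n2, n4}

{n0, n1, n2, n4}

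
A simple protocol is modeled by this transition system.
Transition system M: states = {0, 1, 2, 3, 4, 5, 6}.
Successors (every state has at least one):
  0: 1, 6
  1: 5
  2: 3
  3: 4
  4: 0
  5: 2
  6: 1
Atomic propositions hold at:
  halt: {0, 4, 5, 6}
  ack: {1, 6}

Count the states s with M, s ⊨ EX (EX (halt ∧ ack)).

1

Sat(halt ∧ ack) = {6}
Sat(EX (halt ∧ ack)) = {s : some successor in {6}} = {0}
Sat(EX (EX (halt ∧ ack))) = {s : some successor in {0}} = {4}
|Sat(EX (EX (halt ∧ ack)))| = |{4}| = 1.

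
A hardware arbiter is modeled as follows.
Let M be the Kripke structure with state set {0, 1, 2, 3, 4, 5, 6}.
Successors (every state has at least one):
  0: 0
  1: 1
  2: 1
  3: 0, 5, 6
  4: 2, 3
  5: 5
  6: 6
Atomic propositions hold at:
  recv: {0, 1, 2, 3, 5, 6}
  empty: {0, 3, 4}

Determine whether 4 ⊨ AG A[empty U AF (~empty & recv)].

Sat(~empty) = {1, 2, 5, 6}
Sat(~empty & recv) = {1, 2, 5, 6}
AF (~empty & recv): least fixpoint, start Z0 = {1, 2, 5, 6}, add states with every successor in Z. Already a fixed point.
Sat(AF (~empty & recv)) = {1, 2, 5, 6}
A[empty U AF (~empty & recv)]: least fixpoint, start Z0 = Sat(AF (~empty & recv)) = {1, 2, 5, 6}, add states in Sat(empty) with every successor in Z. Already a fixed point.
Sat(A[empty U AF (~empty & recv)]) = {1, 2, 5, 6}
AG A[empty U AF (~empty & recv)]: greatest fixpoint, start Z0 = {1, 2, 5, 6}, keep only states in Sat with every successor in Z. Already a fixed point.
Sat(AG A[empty U AF (~empty & recv)]) = {1, 2, 5, 6}
4 ∉ Sat(AG A[empty U AF (~empty & recv)]) = {1, 2, 5, 6}, so the formula does not hold at 4.

No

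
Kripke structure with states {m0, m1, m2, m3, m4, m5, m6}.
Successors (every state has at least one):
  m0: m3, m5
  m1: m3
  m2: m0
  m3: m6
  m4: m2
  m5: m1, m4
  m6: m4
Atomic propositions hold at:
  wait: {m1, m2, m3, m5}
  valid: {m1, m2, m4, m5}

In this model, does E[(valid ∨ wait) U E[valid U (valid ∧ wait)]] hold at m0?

No

Sat(valid ∨ wait) = {m1, m2, m3, m4, m5}
Sat(valid ∧ wait) = {m1, m2, m5}
E[valid U (valid ∧ wait)]: least fixpoint, start Z0 = Sat((valid ∧ wait)) = {m1, m2, m5}, add states in Sat(valid) with some successor in Z. Z1 = {m1, m2, m4, m5}; fixed.
Sat(E[valid U (valid ∧ wait)]) = {m1, m2, m4, m5}
E[(valid ∨ wait) U E[valid U (valid ∧ wait)]]: least fixpoint, start Z0 = Sat(E[valid U (valid ∧ wait)]) = {m1, m2, m4, m5}, add states in Sat(valid ∨ wait) with some successor in Z. Already a fixed point.
Sat(E[(valid ∨ wait) U E[valid U (valid ∧ wait)]]) = {m1, m2, m4, m5}
m0 ∉ Sat(E[(valid ∨ wait) U E[valid U (valid ∧ wait)]]) = {m1, m2, m4, m5}, so the formula does not hold at m0.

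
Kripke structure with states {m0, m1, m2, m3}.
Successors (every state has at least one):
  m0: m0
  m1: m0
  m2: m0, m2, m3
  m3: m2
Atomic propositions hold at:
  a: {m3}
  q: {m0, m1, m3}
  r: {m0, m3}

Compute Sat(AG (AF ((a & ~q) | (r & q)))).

{m0, m1}

Sat(~q) = {m2}
Sat(a & ~q) = ∅
Sat(r & q) = {m0, m3}
Sat((a & ~q) | (r & q)) = {m0, m3}
AF ((a & ~q) | (r & q)): least fixpoint, start Z0 = {m0, m3}, add states with every successor in Z. Z1 = {m0, m1, m3}; fixed.
Sat(AF ((a & ~q) | (r & q))) = {m0, m1, m3}
AG (AF ((a & ~q) | (r & q))): greatest fixpoint, start Z0 = {m0, m1, m3}, keep only states in Sat with every successor in Z. Z1 = {m0, m1}; fixed.
Sat(AG (AF ((a & ~q) | (r & q)))) = {m0, m1}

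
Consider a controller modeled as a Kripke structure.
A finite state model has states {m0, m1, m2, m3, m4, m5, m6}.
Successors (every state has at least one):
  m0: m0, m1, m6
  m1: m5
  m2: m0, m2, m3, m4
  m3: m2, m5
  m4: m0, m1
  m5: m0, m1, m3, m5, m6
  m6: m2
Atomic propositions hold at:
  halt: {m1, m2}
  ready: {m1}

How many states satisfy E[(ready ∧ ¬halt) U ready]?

1

Sat(¬halt) = {m0, m3, m4, m5, m6}
Sat(ready ∧ ¬halt) = ∅
E[(ready ∧ ¬halt) U ready]: least fixpoint, start Z0 = Sat(ready) = {m1}, add states in Sat(ready ∧ ¬halt) with some successor in Z. Already a fixed point.
Sat(E[(ready ∧ ¬halt) U ready]) = {m1}
|Sat(E[(ready ∧ ¬halt) U ready])| = |{m1}| = 1.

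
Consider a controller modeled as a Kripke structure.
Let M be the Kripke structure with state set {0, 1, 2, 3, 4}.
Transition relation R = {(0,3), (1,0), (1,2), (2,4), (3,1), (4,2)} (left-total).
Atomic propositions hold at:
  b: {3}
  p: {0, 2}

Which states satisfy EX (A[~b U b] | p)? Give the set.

{0, 1, 4}

Sat(~b) = {0, 1, 2, 4}
A[~b U b]: least fixpoint, start Z0 = Sat(b) = {3}, add states in Sat(~b) with every successor in Z. Z1 = {0, 3}; fixed.
Sat(A[~b U b]) = {0, 3}
Sat(A[~b U b] | p) = {0, 2, 3}
Sat(EX (A[~b U b] | p)) = {s : some successor in {0, 2, 3}} = {0, 1, 4}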